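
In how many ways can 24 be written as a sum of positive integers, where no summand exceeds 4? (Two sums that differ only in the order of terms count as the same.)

Enumerating by decreasing first part gives 169 partitions in all.

169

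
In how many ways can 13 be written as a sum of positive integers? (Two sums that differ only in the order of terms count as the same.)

Systematic enumeration (by largest part, then next-largest, …) yields 101.

101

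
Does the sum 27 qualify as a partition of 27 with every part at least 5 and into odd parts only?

The parts sum to 27, and the condition 'every summand is at least 5' holds; the condition 'every summand is odd' holds.

Yes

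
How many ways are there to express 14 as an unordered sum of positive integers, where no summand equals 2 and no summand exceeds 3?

Enumerating:
3+3+3+3+1+1
3+3+3+1+1+1+1+1
3+3+1+1+1+1+1+1+1+1
3+1+1+1+1+1+1+1+1+1+1+1
1+1+1+1+1+1+1+1+1+1+1+1+1+1
Counting gives 5.

5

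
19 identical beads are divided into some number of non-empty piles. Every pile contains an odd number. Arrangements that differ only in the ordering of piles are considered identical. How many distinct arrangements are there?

54

There are too many to list fully; the first 12 (by largest part) are:
19
1+1+17
1+3+15
1+1+1+1+15
1+5+13
3+3+13
1+1+1+3+13
1+1+1+1+1+1+13
1+7+11
3+5+11
1+1+1+5+11
1+1+3+3+11
…and 42 more, for 54 total.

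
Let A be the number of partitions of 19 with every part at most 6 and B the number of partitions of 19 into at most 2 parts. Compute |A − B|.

225

Partitions of 19 with every part at most 6: 235.
Partitions of 19 into at most 2 parts: 10.
|235 − 10| = 225.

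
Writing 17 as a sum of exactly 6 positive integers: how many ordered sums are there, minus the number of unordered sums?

4324

Ordered (compositions into 6 parts): C(16,5) = 4368.
Unordered (partitions into 6 parts): 44.
Difference: 4368 − 44 = 4324.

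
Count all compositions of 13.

There are 12 gaps and each independently is a cut or not, giving 2^12 = 4096.

4096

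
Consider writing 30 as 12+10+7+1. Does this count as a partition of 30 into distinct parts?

Yes

The parts sum to 30, and the condition 'all summands are distinct' holds.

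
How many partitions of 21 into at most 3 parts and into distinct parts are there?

There are too many to list fully; the first 12 (by largest part) are:
21
20,1
19,2
18,3
18,2,1
17,4
17,3,1
16,5
16,4,1
16,3,2
15,6
15,5,1
…and 26 more, for 38 total.

38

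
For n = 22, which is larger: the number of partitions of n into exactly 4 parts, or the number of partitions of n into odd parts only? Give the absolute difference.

5

Partitions of 22 into exactly 4 parts: 84.
Partitions of 22 into odd parts only: 89.
|84 − 89| = 5.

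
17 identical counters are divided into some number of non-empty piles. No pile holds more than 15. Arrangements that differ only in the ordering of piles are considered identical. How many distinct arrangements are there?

Counting exhaustively, 295 partitions satisfy the conditions.

295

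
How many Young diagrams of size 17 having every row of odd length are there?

38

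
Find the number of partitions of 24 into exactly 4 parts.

108

There are 108 such partitions.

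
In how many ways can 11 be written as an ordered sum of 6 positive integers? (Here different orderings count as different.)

Equivalently, choose which 5 of the 10 gaps become plus signs: C(10,5) = 252.

252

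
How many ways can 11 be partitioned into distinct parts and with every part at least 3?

4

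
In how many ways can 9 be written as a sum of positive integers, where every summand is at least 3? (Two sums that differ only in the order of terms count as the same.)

They are:
9
6,3
5,4
3,3,3

4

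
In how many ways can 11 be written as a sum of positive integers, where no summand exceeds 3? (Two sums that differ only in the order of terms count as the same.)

Enumerating:
3+3+3+2
3+3+3+1+1
3+3+2+2+1
3+3+2+1+1+1
3+3+1+1+1+1+1
3+2+2+2+2
3+2+2+2+1+1
3+2+2+1+1+1+1
3+2+1+1+1+1+1+1
3+1+1+1+1+1+1+1+1
2+2+2+2+2+1
2+2+2+2+1+1+1
2+2+2+1+1+1+1+1
2+2+1+1+1+1+1+1+1
2+1+1+1+1+1+1+1+1+1
1+1+1+1+1+1+1+1+1+1+1
Counting gives 16.

16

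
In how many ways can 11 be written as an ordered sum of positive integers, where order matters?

1024

The number of compositions of n is 2^(n−1); here 2^10 = 1024.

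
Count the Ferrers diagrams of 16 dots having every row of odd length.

There are too many to list fully; the first 12 (by largest part) are:
15 + 1
13 + 3
13 + 1 + 1 + 1
11 + 5
11 + 3 + 1 + 1
11 + 1 + 1 + 1 + 1 + 1
9 + 7
9 + 5 + 1 + 1
9 + 3 + 3 + 1
9 + 3 + 1 + 1 + 1 + 1
9 + 1 + 1 + 1 + 1 + 1 + 1 + 1
7 + 7 + 1 + 1
…and 20 more, for 32 total.

32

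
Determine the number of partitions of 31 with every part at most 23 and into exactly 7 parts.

731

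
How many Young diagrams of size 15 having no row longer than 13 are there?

174

Systematic enumeration (by largest part, then next-largest, …) yields 174.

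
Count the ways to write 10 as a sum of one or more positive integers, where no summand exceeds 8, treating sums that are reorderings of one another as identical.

40

There are too many to list fully; the first 12 (by largest part) are:
8+2
8+1+1
7+3
7+2+1
7+1+1+1
6+4
6+3+1
6+2+2
6+2+1+1
6+1+1+1+1
5+5
5+4+1
…and 28 more, for 40 total.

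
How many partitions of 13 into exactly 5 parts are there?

The partitions of 13 that satisfy the conditions:
9 + 1 + 1 + 1 + 1
8 + 2 + 1 + 1 + 1
7 + 3 + 1 + 1 + 1
7 + 2 + 2 + 1 + 1
6 + 4 + 1 + 1 + 1
6 + 3 + 2 + 1 + 1
6 + 2 + 2 + 2 + 1
5 + 5 + 1 + 1 + 1
5 + 4 + 2 + 1 + 1
5 + 3 + 3 + 1 + 1
5 + 3 + 2 + 2 + 1
5 + 2 + 2 + 2 + 2
4 + 4 + 3 + 1 + 1
4 + 4 + 2 + 2 + 1
4 + 3 + 3 + 2 + 1
4 + 3 + 2 + 2 + 2
3 + 3 + 3 + 3 + 1
3 + 3 + 3 + 2 + 2

18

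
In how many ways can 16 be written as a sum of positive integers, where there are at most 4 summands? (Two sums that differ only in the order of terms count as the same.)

64

There are too many to list fully; the first 12 (by largest part) are:
16
15+1
14+2
14+1+1
13+3
13+2+1
13+1+1+1
12+4
12+3+1
12+2+2
12+2+1+1
11+5
…and 52 more, for 64 total.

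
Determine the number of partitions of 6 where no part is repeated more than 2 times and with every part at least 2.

3

Enumerating:
6
4,2
3,3
That's 3 in total.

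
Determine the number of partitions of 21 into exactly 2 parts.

10

They are:
1 + 20
2 + 19
3 + 18
4 + 17
5 + 16
6 + 15
7 + 14
8 + 13
9 + 12
10 + 11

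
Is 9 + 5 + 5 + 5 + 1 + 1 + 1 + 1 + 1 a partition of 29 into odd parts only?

The parts sum to 29, and the condition 'every summand is odd' holds.

Yes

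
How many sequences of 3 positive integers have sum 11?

45

By stars and bars with positive parts, the count is C(10,2) = 45.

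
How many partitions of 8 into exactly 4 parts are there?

Listing the qualifying partitions of 8:
1,1,1,5
1,1,2,4
1,1,3,3
1,2,2,3
2,2,2,2
That's 5 in total.

5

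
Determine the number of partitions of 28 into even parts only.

135

Counting exhaustively, 135 partitions satisfy the conditions.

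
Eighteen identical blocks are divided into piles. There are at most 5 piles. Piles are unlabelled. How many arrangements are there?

141

Direct enumeration gives 141 partitions.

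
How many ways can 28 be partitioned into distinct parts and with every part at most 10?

40

A partial list (first 12 by largest part):
10,9,8,1
10,9,7,2
10,9,6,3
10,9,6,2,1
10,9,5,4
10,9,5,3,1
10,9,4,3,2
10,8,7,3
10,8,7,2,1
10,8,6,4
10,8,6,3,1
10,8,5,4,1
…and 28 more, for 40 total.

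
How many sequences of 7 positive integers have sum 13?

By stars and bars with positive parts, the count is C(12,6) = 924.

924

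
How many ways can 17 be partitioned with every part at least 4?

They are:
17
13+4
12+5
11+6
10+7
9+8
9+4+4
8+5+4
7+6+4
7+5+5
6+6+5
5+4+4+4

12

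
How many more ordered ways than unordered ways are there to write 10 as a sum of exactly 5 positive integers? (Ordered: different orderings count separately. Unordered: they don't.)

119

Ordered (compositions into 5 parts): C(9,4) = 126.
Partitions of 10 into exactly 5 parts: 7.
Difference: 126 − 7 = 119.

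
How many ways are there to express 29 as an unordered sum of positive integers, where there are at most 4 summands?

Enumerating by decreasing first part gives 270 partitions in all.

270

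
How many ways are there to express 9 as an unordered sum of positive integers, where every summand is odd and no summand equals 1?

They are:
9
3+3+3

2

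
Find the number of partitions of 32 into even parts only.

Counting exhaustively, 231 partitions satisfy the conditions.

231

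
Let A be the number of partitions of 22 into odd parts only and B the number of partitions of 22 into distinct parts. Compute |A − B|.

0

Partitions of 22 into odd parts only: 89.
Partitions of 22 into distinct parts: 89.
|89 − 89| = 0.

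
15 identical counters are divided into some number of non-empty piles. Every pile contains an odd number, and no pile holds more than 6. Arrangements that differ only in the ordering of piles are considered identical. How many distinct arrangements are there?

13

Listing the qualifying partitions of 15:
5+5+5
5+5+3+1+1
5+5+1+1+1+1+1
5+3+3+3+1
5+3+3+1+1+1+1
5+3+1+1+1+1+1+1+1
5+1+1+1+1+1+1+1+1+1+1
3+3+3+3+3
3+3+3+3+1+1+1
3+3+3+1+1+1+1+1+1
3+3+1+1+1+1+1+1+1+1+1
3+1+1+1+1+1+1+1+1+1+1+1+1
1+1+1+1+1+1+1+1+1+1+1+1+1+1+1
Counting gives 13.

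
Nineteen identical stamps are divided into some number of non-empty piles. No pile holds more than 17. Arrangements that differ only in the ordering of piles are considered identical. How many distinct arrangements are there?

488

Counting exhaustively, 488 partitions satisfy the conditions.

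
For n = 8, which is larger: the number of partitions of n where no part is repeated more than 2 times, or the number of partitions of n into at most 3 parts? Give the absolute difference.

3

Partitions of 8 where no part is repeated more than 2 times: 13.
Partitions of 8 into at most 3 parts: 10.
|13 − 10| = 3.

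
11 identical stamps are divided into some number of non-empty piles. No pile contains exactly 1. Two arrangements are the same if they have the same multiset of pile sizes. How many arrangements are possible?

14

Enumerating:
11
9, 2
8, 3
7, 4
7, 2, 2
6, 5
6, 3, 2
5, 4, 2
5, 3, 3
5, 2, 2, 2
4, 4, 3
4, 3, 2, 2
3, 3, 3, 2
3, 2, 2, 2, 2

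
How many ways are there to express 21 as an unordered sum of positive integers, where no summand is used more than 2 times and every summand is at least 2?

There are 96 such partitions.

96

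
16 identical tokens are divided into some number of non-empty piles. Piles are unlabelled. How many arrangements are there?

231

Direct enumeration gives 231 partitions.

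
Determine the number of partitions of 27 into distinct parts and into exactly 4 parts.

A full systematic count gives 72.

72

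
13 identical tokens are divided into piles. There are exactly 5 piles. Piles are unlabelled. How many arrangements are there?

They are:
9 + 1 + 1 + 1 + 1
8 + 2 + 1 + 1 + 1
7 + 3 + 1 + 1 + 1
7 + 2 + 2 + 1 + 1
6 + 4 + 1 + 1 + 1
6 + 3 + 2 + 1 + 1
6 + 2 + 2 + 2 + 1
5 + 5 + 1 + 1 + 1
5 + 4 + 2 + 1 + 1
5 + 3 + 3 + 1 + 1
5 + 3 + 2 + 2 + 1
5 + 2 + 2 + 2 + 2
4 + 4 + 3 + 1 + 1
4 + 4 + 2 + 2 + 1
4 + 3 + 3 + 2 + 1
4 + 3 + 2 + 2 + 2
3 + 3 + 3 + 3 + 1
3 + 3 + 3 + 2 + 2
That's 18 in total.

18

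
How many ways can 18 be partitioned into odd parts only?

46

There are too many to list fully; the first 12 (by largest part) are:
17 + 1
15 + 3
15 + 1 + 1 + 1
13 + 5
13 + 3 + 1 + 1
13 + 1 + 1 + 1 + 1 + 1
11 + 7
11 + 5 + 1 + 1
11 + 3 + 3 + 1
11 + 3 + 1 + 1 + 1 + 1
11 + 1 + 1 + 1 + 1 + 1 + 1 + 1
9 + 9
…and 34 more, for 46 total.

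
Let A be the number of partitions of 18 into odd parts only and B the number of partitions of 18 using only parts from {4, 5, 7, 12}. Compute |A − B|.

44

Partitions of 18 into odd parts only: 46.
Partitions of 18 using only parts from {4, 5, 7, 12}: 2.
|46 − 2| = 44.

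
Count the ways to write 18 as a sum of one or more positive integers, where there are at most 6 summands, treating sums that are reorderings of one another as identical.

A full systematic count gives 199.

199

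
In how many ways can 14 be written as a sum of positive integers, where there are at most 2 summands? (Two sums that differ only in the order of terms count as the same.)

8

They are:
14
13, 1
12, 2
11, 3
10, 4
9, 5
8, 6
7, 7
That's 8 in total.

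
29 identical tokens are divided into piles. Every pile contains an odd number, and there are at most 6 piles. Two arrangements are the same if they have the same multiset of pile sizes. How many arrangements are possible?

69

There are too many to list fully; the first 12 (by largest part) are:
29
27,1,1
25,3,1
25,1,1,1,1
23,5,1
23,3,3
23,3,1,1,1
21,7,1
21,5,3
21,5,1,1,1
21,3,3,1,1
19,9,1
…and 57 more, for 69 total.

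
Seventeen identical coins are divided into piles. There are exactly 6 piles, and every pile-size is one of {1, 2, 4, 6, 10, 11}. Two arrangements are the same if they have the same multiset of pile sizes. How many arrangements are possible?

The partitions of 17 that satisfy the conditions:
11 + 2 + 1 + 1 + 1 + 1
10 + 2 + 2 + 1 + 1 + 1
6 + 6 + 2 + 1 + 1 + 1
6 + 4 + 4 + 1 + 1 + 1
6 + 4 + 2 + 2 + 2 + 1
4 + 4 + 4 + 2 + 2 + 1

6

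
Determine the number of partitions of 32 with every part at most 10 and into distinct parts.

36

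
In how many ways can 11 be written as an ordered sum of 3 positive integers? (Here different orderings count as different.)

Equivalently, choose which 2 of the 10 gaps become plus signs: C(10,2) = 45.

45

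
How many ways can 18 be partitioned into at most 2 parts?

10

Enumerating:
18
17 + 1
16 + 2
15 + 3
14 + 4
13 + 5
12 + 6
11 + 7
10 + 8
9 + 9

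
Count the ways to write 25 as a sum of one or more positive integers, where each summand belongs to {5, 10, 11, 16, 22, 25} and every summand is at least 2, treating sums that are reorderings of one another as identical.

The partitions of 25 that satisfy the conditions:
25
10,10,5
10,5,5,5
5,5,5,5,5
That's 4 in total.

4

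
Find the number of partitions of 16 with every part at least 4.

11

Listing the qualifying partitions of 16:
16
12,4
11,5
10,6
9,7
8,8
8,4,4
7,5,4
6,6,4
6,5,5
4,4,4,4
Counting gives 11.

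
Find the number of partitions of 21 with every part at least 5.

15

The partitions of 21 that satisfy the conditions:
21
16, 5
15, 6
14, 7
13, 8
12, 9
11, 10
11, 5, 5
10, 6, 5
9, 7, 5
9, 6, 6
8, 8, 5
8, 7, 6
7, 7, 7
6, 5, 5, 5
That's 15 in total.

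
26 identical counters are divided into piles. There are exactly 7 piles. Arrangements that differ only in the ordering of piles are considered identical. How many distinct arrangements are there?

300

Enumerating by decreasing first part gives 300 partitions in all.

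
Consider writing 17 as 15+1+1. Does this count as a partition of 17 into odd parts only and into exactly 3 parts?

Yes

The parts sum to 17, and the condition 'every summand is odd' holds; the condition 'there are exactly 3 summands' holds.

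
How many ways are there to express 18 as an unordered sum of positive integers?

385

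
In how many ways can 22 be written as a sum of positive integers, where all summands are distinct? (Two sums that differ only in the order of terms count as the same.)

Systematic enumeration (by largest part, then next-largest, …) yields 89.

89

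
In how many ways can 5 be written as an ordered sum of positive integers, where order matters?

Each of the 4 gaps between 5 units is either a break or not: 2^4 = 16.

16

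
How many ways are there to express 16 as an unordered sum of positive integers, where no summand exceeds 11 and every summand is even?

Enumerating:
10+6
10+4+2
10+2+2+2
8+8
8+6+2
8+4+4
8+4+2+2
8+2+2+2+2
6+6+4
6+6+2+2
6+4+4+2
6+4+2+2+2
6+2+2+2+2+2
4+4+4+4
4+4+4+2+2
4+4+2+2+2+2
4+2+2+2+2+2+2
2+2+2+2+2+2+2+2
That's 18 in total.

18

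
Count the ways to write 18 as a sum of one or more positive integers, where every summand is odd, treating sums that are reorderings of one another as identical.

There are too many to list fully; the first 12 (by largest part) are:
17+1
15+3
15+1+1+1
13+5
13+3+1+1
13+1+1+1+1+1
11+7
11+5+1+1
11+3+3+1
11+3+1+1+1+1
11+1+1+1+1+1+1+1
9+9
…and 34 more, for 46 total.

46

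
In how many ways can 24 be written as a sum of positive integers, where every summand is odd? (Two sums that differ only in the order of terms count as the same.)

122

Direct enumeration gives 122 partitions.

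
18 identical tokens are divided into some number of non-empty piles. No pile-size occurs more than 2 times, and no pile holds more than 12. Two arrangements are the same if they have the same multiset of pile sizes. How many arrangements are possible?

Counting exhaustively, 120 partitions satisfy the conditions.

120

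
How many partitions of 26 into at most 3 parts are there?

A partial list (first 12 by largest part):
26
25, 1
24, 2
24, 1, 1
23, 3
23, 2, 1
22, 4
22, 3, 1
22, 2, 2
21, 5
21, 4, 1
21, 3, 2
…and 58 more, for 70 total.

70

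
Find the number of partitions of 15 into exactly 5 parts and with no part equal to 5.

21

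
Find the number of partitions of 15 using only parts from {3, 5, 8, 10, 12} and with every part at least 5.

2

Listing the qualifying partitions of 15:
10,5
5,5,5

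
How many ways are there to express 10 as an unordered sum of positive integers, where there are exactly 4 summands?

Listing the qualifying partitions of 10:
7+1+1+1
6+2+1+1
5+3+1+1
5+2+2+1
4+4+1+1
4+3+2+1
4+2+2+2
3+3+3+1
3+3+2+2

9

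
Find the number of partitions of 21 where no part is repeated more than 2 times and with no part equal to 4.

146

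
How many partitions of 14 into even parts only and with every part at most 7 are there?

The partitions of 14 that satisfy the conditions:
6 + 6 + 2
6 + 4 + 4
6 + 4 + 2 + 2
6 + 2 + 2 + 2 + 2
4 + 4 + 4 + 2
4 + 4 + 2 + 2 + 2
4 + 2 + 2 + 2 + 2 + 2
2 + 2 + 2 + 2 + 2 + 2 + 2
That's 8 in total.

8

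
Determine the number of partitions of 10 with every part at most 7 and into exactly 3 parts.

They are:
7 + 2 + 1
6 + 3 + 1
6 + 2 + 2
5 + 4 + 1
5 + 3 + 2
4 + 4 + 2
4 + 3 + 3

7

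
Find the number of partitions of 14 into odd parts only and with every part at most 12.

21

The partitions of 14 that satisfy the conditions:
11+3
11+1+1+1
9+5
9+3+1+1
9+1+1+1+1+1
7+7
7+5+1+1
7+3+3+1
7+3+1+1+1+1
7+1+1+1+1+1+1+1
5+5+3+1
5+5+1+1+1+1
5+3+3+3
5+3+3+1+1+1
5+3+1+1+1+1+1+1
5+1+1+1+1+1+1+1+1+1
3+3+3+3+1+1
3+3+3+1+1+1+1+1
3+3+1+1+1+1+1+1+1+1
3+1+1+1+1+1+1+1+1+1+1+1
1+1+1+1+1+1+1+1+1+1+1+1+1+1
That's 21 in total.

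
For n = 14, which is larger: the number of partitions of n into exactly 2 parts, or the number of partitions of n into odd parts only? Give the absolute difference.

15

Partitions of 14 into exactly 2 parts: 7.
Partitions of 14 into odd parts only: 22.
|7 − 22| = 15.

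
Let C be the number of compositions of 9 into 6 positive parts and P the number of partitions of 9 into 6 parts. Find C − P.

53

Compositions: C(8,5) = 56.
Partitions of 9 into exactly 6 parts: 3.
Difference: 56 − 3 = 53.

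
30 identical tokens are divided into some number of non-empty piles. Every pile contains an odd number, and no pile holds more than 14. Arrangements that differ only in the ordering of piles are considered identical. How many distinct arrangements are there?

220

Enumerating by decreasing first part gives 220 partitions in all.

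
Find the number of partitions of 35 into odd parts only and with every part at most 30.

Systematic enumeration (by largest part, then next-largest, …) yields 581.

581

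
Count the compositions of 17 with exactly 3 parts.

A composition of 17 into 3 positive parts is chosen by placing 2 dividers among the 16 gaps between 17 units: C(16,2) = 120.

120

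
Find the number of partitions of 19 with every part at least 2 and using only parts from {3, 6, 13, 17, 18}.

2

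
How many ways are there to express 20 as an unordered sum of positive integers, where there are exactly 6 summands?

A full systematic count gives 90.

90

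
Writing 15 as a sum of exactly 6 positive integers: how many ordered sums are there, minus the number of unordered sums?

1976

Ordered (compositions into 6 parts): C(14,5) = 2002.
Unordered (partitions into 6 parts): 26.
Difference: 2002 − 26 = 1976.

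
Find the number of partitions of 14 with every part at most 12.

Enumerating by decreasing first part gives 133 partitions in all.

133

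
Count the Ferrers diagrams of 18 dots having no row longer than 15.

381

Counting exhaustively, 381 partitions satisfy the conditions.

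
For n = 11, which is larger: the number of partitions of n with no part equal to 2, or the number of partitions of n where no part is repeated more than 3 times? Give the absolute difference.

12

Partitions of 11 with no part equal to 2: 26.
Partitions of 11 where no part is repeated more than 3 times: 38.
|26 − 38| = 12.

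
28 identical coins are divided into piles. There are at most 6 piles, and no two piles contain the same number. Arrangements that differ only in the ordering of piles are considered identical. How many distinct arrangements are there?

221

Systematic enumeration (by largest part, then next-largest, …) yields 221.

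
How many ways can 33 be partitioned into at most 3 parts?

108

Enumerating by decreasing first part gives 108 partitions in all.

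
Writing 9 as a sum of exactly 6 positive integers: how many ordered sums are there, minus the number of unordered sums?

Compositions: C(8,5) = 56.
Unordered (partitions into 6 parts): 3.
Difference: 56 − 3 = 53.

53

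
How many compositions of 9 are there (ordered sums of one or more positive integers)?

256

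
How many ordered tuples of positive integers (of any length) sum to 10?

512

The number of compositions of n is 2^(n−1); here 2^9 = 512.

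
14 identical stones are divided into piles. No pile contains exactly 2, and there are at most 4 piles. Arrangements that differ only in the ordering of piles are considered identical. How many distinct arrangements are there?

28

There are too many to list fully; the first 12 (by largest part) are:
14
13,1
12,1,1
11,3
11,1,1,1
10,4
10,3,1
9,5
9,4,1
9,3,1,1
8,6
8,5,1
…and 16 more, for 28 total.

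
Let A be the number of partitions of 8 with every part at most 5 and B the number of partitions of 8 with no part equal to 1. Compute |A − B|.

11

Partitions of 8 with every part at most 5: 18.
Partitions of 8 with no part equal to 1: 7.
|18 − 7| = 11.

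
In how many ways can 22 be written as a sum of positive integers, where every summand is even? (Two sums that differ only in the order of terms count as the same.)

There are too many to list fully; the first 12 (by largest part) are:
22
20, 2
18, 4
18, 2, 2
16, 6
16, 4, 2
16, 2, 2, 2
14, 8
14, 6, 2
14, 4, 4
14, 4, 2, 2
14, 2, 2, 2, 2
…and 44 more, for 56 total.

56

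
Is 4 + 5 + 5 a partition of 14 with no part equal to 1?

Yes

The parts sum to 14, and the condition 'no summand equals 1' holds.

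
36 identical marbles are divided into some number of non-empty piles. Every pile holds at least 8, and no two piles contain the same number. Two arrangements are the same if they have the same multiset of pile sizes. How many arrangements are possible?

Listing the qualifying partitions of 36:
36
28,8
27,9
26,10
25,11
24,12
23,13
22,14
21,15
20,16
19,17
19,9,8
18,10,8
17,11,8
17,10,9
16,12,8
16,11,9
15,13,8
15,12,9
15,11,10
14,13,9
14,12,10
13,12,11
Counting gives 23.

23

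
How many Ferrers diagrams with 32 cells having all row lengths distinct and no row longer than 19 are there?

320

Enumerating by decreasing first part gives 320 partitions in all.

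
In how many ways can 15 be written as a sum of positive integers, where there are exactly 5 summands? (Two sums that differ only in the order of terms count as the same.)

There are too many to list fully; the first 12 (by largest part) are:
1+1+1+1+11
1+1+1+2+10
1+1+1+3+9
1+1+2+2+9
1+1+1+4+8
1+1+2+3+8
1+2+2+2+8
1+1+1+5+7
1+1+2+4+7
1+1+3+3+7
1+2+2+3+7
2+2+2+2+7
…and 18 more, for 30 total.

30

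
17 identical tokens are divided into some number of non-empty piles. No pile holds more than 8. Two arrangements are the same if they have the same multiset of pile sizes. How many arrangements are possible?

A full systematic count gives 230.

230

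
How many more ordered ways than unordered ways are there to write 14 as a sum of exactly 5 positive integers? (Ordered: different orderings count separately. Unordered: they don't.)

692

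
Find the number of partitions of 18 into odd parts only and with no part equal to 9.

38

A partial list (first 12 by largest part):
17,1
15,3
15,1,1,1
13,5
13,3,1,1
13,1,1,1,1,1
11,7
11,5,1,1
11,3,3,1
11,3,1,1,1,1
11,1,1,1,1,1,1,1
7,7,3,1
…and 26 more, for 38 total.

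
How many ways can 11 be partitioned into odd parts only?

12

The partitions of 11 that satisfy the conditions:
11
9,1,1
7,3,1
7,1,1,1,1
5,5,1
5,3,3
5,3,1,1,1
5,1,1,1,1,1,1
3,3,3,1,1
3,3,1,1,1,1,1
3,1,1,1,1,1,1,1,1
1,1,1,1,1,1,1,1,1,1,1
Counting gives 12.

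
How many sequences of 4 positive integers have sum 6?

Equivalently, choose which 3 of the 5 gaps become plus signs: C(5,3) = 10.

10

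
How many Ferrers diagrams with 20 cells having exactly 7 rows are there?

There are 82 such partitions.

82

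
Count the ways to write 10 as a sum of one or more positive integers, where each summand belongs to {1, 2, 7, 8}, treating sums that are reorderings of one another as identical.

Listing the qualifying partitions of 10:
8 + 2
8 + 1 + 1
7 + 2 + 1
7 + 1 + 1 + 1
2 + 2 + 2 + 2 + 2
2 + 2 + 2 + 2 + 1 + 1
2 + 2 + 2 + 1 + 1 + 1 + 1
2 + 2 + 1 + 1 + 1 + 1 + 1 + 1
2 + 1 + 1 + 1 + 1 + 1 + 1 + 1 + 1
1 + 1 + 1 + 1 + 1 + 1 + 1 + 1 + 1 + 1
That's 10 in total.

10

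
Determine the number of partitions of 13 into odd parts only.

18

They are:
13
1, 1, 11
1, 3, 9
1, 1, 1, 1, 9
1, 5, 7
3, 3, 7
1, 1, 1, 3, 7
1, 1, 1, 1, 1, 1, 7
3, 5, 5
1, 1, 1, 5, 5
1, 1, 3, 3, 5
1, 1, 1, 1, 1, 3, 5
1, 1, 1, 1, 1, 1, 1, 1, 5
1, 3, 3, 3, 3
1, 1, 1, 1, 3, 3, 3
1, 1, 1, 1, 1, 1, 1, 3, 3
1, 1, 1, 1, 1, 1, 1, 1, 1, 1, 3
1, 1, 1, 1, 1, 1, 1, 1, 1, 1, 1, 1, 1
Counting gives 18.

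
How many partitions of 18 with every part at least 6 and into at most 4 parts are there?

6

They are:
18
12 + 6
11 + 7
10 + 8
9 + 9
6 + 6 + 6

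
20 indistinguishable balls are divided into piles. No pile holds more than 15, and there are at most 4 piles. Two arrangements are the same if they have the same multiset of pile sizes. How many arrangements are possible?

97

Direct enumeration gives 97 partitions.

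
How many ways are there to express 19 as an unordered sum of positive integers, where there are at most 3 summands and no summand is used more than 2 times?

A partial list (first 12 by largest part):
19
18,1
17,2
17,1,1
16,3
16,2,1
15,4
15,3,1
15,2,2
14,5
14,4,1
14,3,2
…and 28 more, for 40 total.

40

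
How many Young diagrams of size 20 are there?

Systematic enumeration (by largest part, then next-largest, …) yields 627.

627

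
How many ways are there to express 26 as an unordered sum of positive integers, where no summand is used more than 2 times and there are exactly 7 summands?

75

A full systematic count gives 75.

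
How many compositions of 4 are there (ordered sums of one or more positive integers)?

8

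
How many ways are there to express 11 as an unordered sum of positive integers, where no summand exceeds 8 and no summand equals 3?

30

There are too many to list fully; the first 12 (by largest part) are:
8, 2, 1
8, 1, 1, 1
7, 4
7, 2, 2
7, 2, 1, 1
7, 1, 1, 1, 1
6, 5
6, 4, 1
6, 2, 2, 1
6, 2, 1, 1, 1
6, 1, 1, 1, 1, 1
5, 5, 1
…and 18 more, for 30 total.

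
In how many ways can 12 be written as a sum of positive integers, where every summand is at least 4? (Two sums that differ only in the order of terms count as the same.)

They are:
12
8+4
7+5
6+6
4+4+4

5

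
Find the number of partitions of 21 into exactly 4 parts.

72

Counting exhaustively, 72 partitions satisfy the conditions.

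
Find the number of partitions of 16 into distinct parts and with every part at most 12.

27

There are too many to list fully; the first 12 (by largest part) are:
12,4
12,3,1
11,5
11,4,1
11,3,2
10,6
10,5,1
10,4,2
10,3,2,1
9,7
9,6,1
9,5,2
…and 15 more, for 27 total.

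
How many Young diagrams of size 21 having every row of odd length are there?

76

Counting exhaustively, 76 partitions satisfy the conditions.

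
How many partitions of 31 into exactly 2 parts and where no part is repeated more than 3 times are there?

15

The partitions of 31 that satisfy the conditions:
1 + 30
2 + 29
3 + 28
4 + 27
5 + 26
6 + 25
7 + 24
8 + 23
9 + 22
10 + 21
11 + 20
12 + 19
13 + 18
14 + 17
15 + 16
That's 15 in total.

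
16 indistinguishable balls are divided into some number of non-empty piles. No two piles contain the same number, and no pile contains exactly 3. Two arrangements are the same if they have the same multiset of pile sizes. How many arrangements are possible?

20

They are:
16
15 + 1
14 + 2
13 + 2 + 1
12 + 4
11 + 5
11 + 4 + 1
10 + 6
10 + 5 + 1
10 + 4 + 2
9 + 7
9 + 6 + 1
9 + 5 + 2
9 + 4 + 2 + 1
8 + 7 + 1
8 + 6 + 2
8 + 5 + 2 + 1
7 + 6 + 2 + 1
7 + 5 + 4
6 + 5 + 4 + 1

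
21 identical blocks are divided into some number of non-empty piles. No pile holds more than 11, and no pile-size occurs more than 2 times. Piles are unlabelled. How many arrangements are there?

Counting exhaustively, 183 partitions satisfy the conditions.

183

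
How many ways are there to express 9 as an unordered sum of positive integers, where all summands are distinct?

Enumerating:
9
8,1
7,2
6,3
6,2,1
5,4
5,3,1
4,3,2
Counting gives 8.

8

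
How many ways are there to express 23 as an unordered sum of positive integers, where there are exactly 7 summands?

Enumerating by decreasing first part gives 164 partitions in all.

164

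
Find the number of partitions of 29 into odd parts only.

256

Enumerating by decreasing first part gives 256 partitions in all.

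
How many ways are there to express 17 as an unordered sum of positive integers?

297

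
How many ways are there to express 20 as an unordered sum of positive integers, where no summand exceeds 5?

192

There are 192 such partitions.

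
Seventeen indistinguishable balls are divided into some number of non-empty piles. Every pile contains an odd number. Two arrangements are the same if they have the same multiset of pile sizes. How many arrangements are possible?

38

There are too many to list fully; the first 12 (by largest part) are:
17
15+1+1
13+3+1
13+1+1+1+1
11+5+1
11+3+3
11+3+1+1+1
11+1+1+1+1+1+1
9+7+1
9+5+3
9+5+1+1+1
9+3+3+1+1
…and 26 more, for 38 total.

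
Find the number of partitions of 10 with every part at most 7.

38

There are too many to list fully; the first 12 (by largest part) are:
7,3
7,2,1
7,1,1,1
6,4
6,3,1
6,2,2
6,2,1,1
6,1,1,1,1
5,5
5,4,1
5,3,2
5,3,1,1
…and 26 more, for 38 total.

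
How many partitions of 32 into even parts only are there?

Enumerating by decreasing first part gives 231 partitions in all.

231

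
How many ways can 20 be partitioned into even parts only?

A partial list (first 12 by largest part):
20
18, 2
16, 4
16, 2, 2
14, 6
14, 4, 2
14, 2, 2, 2
12, 8
12, 6, 2
12, 4, 4
12, 4, 2, 2
12, 2, 2, 2, 2
…and 30 more, for 42 total.

42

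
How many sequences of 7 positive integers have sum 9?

Equivalently, choose which 6 of the 8 gaps become plus signs: C(8,6) = 28.

28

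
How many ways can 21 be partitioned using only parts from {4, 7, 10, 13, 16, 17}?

4

They are:
17+4
13+4+4
10+7+4
7+7+7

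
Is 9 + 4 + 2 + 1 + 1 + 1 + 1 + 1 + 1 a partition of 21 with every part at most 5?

The parts sum to 21, and the condition 'no summand exceeds 5' is violated.

No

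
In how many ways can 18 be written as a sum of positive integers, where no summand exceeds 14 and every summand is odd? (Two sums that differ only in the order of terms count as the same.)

A partial list (first 12 by largest part):
13 + 5
13 + 3 + 1 + 1
13 + 1 + 1 + 1 + 1 + 1
11 + 7
11 + 5 + 1 + 1
11 + 3 + 3 + 1
11 + 3 + 1 + 1 + 1 + 1
11 + 1 + 1 + 1 + 1 + 1 + 1 + 1
9 + 9
9 + 7 + 1 + 1
9 + 5 + 3 + 1
9 + 5 + 1 + 1 + 1 + 1
…and 31 more, for 43 total.

43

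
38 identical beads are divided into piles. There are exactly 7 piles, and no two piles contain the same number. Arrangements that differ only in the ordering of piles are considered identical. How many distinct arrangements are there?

A partial list (first 12 by largest part):
17 + 6 + 5 + 4 + 3 + 2 + 1
16 + 7 + 5 + 4 + 3 + 2 + 1
15 + 8 + 5 + 4 + 3 + 2 + 1
15 + 7 + 6 + 4 + 3 + 2 + 1
14 + 9 + 5 + 4 + 3 + 2 + 1
14 + 8 + 6 + 4 + 3 + 2 + 1
14 + 7 + 6 + 5 + 3 + 2 + 1
13 + 10 + 5 + 4 + 3 + 2 + 1
13 + 9 + 6 + 4 + 3 + 2 + 1
13 + 8 + 7 + 4 + 3 + 2 + 1
13 + 8 + 6 + 5 + 3 + 2 + 1
13 + 7 + 6 + 5 + 4 + 2 + 1
…and 26 more, for 38 total.

38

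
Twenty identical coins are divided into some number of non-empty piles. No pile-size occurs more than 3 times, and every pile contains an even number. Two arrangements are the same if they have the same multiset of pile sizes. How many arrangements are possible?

A partial list (first 12 by largest part):
20
18, 2
16, 4
16, 2, 2
14, 6
14, 4, 2
14, 2, 2, 2
12, 8
12, 6, 2
12, 4, 4
12, 4, 2, 2
10, 10
…and 17 more, for 29 total.

29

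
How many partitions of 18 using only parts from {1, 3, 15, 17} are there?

10

The partitions of 18 that satisfy the conditions:
17, 1
15, 3
15, 1, 1, 1
3, 3, 3, 3, 3, 3
3, 3, 3, 3, 3, 1, 1, 1
3, 3, 3, 3, 1, 1, 1, 1, 1, 1
3, 3, 3, 1, 1, 1, 1, 1, 1, 1, 1, 1
3, 3, 1, 1, 1, 1, 1, 1, 1, 1, 1, 1, 1, 1
3, 1, 1, 1, 1, 1, 1, 1, 1, 1, 1, 1, 1, 1, 1, 1
1, 1, 1, 1, 1, 1, 1, 1, 1, 1, 1, 1, 1, 1, 1, 1, 1, 1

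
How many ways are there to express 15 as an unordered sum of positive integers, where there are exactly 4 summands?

There are too many to list fully; the first 12 (by largest part) are:
12,1,1,1
11,2,1,1
10,3,1,1
10,2,2,1
9,4,1,1
9,3,2,1
9,2,2,2
8,5,1,1
8,4,2,1
8,3,3,1
8,3,2,2
7,6,1,1
…and 15 more, for 27 total.

27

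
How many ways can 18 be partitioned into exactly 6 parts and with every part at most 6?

29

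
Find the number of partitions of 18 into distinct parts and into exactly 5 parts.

The partitions of 18 that satisfy the conditions:
1+2+3+4+8
1+2+3+5+7
1+2+4+5+6
Counting gives 3.

3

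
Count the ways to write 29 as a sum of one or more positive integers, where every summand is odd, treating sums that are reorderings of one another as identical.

256

Enumerating by decreasing first part gives 256 partitions in all.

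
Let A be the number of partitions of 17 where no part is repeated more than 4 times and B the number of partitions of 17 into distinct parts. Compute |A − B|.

Partitions of 17 where no part is repeated more than 4 times: 205.
Partitions of 17 into distinct parts: 38.
|205 − 38| = 167.

167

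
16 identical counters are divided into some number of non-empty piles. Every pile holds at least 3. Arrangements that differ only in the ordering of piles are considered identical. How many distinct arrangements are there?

21

Enumerating:
16
13+3
12+4
11+5
10+6
10+3+3
9+7
9+4+3
8+8
8+5+3
8+4+4
7+6+3
7+5+4
7+3+3+3
6+6+4
6+5+5
6+4+3+3
5+5+3+3
5+4+4+3
4+4+4+4
4+3+3+3+3
Counting gives 21.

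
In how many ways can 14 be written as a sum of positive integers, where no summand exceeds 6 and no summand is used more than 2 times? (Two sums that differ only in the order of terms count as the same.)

26

There are too many to list fully; the first 12 (by largest part) are:
6 + 6 + 2
6 + 6 + 1 + 1
6 + 5 + 3
6 + 5 + 2 + 1
6 + 4 + 4
6 + 4 + 3 + 1
6 + 4 + 2 + 2
6 + 4 + 2 + 1 + 1
6 + 3 + 3 + 2
6 + 3 + 3 + 1 + 1
6 + 3 + 2 + 2 + 1
5 + 5 + 4
…and 14 more, for 26 total.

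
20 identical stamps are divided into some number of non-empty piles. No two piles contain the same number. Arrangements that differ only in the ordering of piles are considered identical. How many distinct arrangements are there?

There are too many to list fully; the first 12 (by largest part) are:
20
19 + 1
18 + 2
17 + 3
17 + 2 + 1
16 + 4
16 + 3 + 1
15 + 5
15 + 4 + 1
15 + 3 + 2
14 + 6
14 + 5 + 1
…and 52 more, for 64 total.

64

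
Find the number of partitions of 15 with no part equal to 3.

99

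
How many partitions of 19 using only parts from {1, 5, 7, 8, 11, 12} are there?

21

Listing the qualifying partitions of 19:
12,7
12,5,1,1
12,1,1,1,1,1,1,1
11,8
11,7,1
11,5,1,1,1
11,1,1,1,1,1,1,1,1
8,8,1,1,1
8,7,1,1,1,1
8,5,5,1
8,5,1,1,1,1,1,1
8,1,1,1,1,1,1,1,1,1,1,1
7,7,5
7,7,1,1,1,1,1
7,5,5,1,1
7,5,1,1,1,1,1,1,1
7,1,1,1,1,1,1,1,1,1,1,1,1
5,5,5,1,1,1,1
5,5,1,1,1,1,1,1,1,1,1
5,1,1,1,1,1,1,1,1,1,1,1,1,1,1
1,1,1,1,1,1,1,1,1,1,1,1,1,1,1,1,1,1,1
That's 21 in total.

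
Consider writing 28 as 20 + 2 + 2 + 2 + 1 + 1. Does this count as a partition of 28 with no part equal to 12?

The parts sum to 28, and the condition 'no summand equals 12' holds.

Yes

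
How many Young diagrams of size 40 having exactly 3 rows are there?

133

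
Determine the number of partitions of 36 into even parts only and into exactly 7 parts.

A partial list (first 12 by largest part):
24 + 2 + 2 + 2 + 2 + 2 + 2
22 + 4 + 2 + 2 + 2 + 2 + 2
20 + 6 + 2 + 2 + 2 + 2 + 2
20 + 4 + 4 + 2 + 2 + 2 + 2
18 + 8 + 2 + 2 + 2 + 2 + 2
18 + 6 + 4 + 2 + 2 + 2 + 2
18 + 4 + 4 + 4 + 2 + 2 + 2
16 + 10 + 2 + 2 + 2 + 2 + 2
16 + 8 + 4 + 2 + 2 + 2 + 2
16 + 6 + 6 + 2 + 2 + 2 + 2
16 + 6 + 4 + 4 + 2 + 2 + 2
16 + 4 + 4 + 4 + 4 + 2 + 2
…and 37 more, for 49 total.

49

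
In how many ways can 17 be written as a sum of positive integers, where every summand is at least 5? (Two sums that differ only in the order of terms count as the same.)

Enumerating:
17
12 + 5
11 + 6
10 + 7
9 + 8
7 + 5 + 5
6 + 6 + 5
Counting gives 7.

7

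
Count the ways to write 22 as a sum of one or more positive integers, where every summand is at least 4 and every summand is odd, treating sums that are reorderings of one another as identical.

Listing the qualifying partitions of 22:
5 + 17
7 + 15
9 + 13
11 + 11
5 + 5 + 5 + 7
Counting gives 5.

5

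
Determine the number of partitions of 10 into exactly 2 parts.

5

The partitions of 10 that satisfy the conditions:
1,9
2,8
3,7
4,6
5,5
Counting gives 5.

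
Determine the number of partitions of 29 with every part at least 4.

115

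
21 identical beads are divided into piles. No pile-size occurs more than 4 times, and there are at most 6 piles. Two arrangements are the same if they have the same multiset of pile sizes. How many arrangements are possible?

327

Direct enumeration gives 327 partitions.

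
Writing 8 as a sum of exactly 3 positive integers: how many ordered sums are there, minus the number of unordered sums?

16

Ordered (compositions into 3 parts): C(7,2) = 21.
Unordered (partitions into 3 parts): 5.
Difference: 21 − 5 = 16.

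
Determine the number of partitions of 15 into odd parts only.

A partial list (first 12 by largest part):
15
13+1+1
11+3+1
11+1+1+1+1
9+5+1
9+3+3
9+3+1+1+1
9+1+1+1+1+1+1
7+7+1
7+5+3
7+5+1+1+1
7+3+3+1+1
…and 15 more, for 27 total.

27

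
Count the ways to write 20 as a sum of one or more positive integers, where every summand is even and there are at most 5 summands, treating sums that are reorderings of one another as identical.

30

There are too many to list fully; the first 12 (by largest part) are:
20
2+18
4+16
2+2+16
6+14
2+4+14
2+2+2+14
8+12
2+6+12
4+4+12
2+2+4+12
2+2+2+2+12
…and 18 more, for 30 total.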